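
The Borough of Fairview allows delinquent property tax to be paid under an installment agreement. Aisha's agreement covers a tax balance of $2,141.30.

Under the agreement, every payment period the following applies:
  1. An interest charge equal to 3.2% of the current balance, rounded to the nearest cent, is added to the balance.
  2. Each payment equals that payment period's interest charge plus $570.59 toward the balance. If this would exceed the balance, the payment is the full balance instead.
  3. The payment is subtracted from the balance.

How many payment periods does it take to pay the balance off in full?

4

Payment period 1: opening $2,141.30; interest $68.52 → $2,209.82; payment $639.11; balance $1,570.71
Payment period 2: opening $1,570.71; interest $50.26 → $1,620.97; payment $620.85; balance $1,000.12
Payment period 3: opening $1,000.12; interest $32.00 → $1,032.12; payment $602.59; balance $429.53
Payment period 4: opening $429.53; interest $13.74 → $443.27; payment $443.27; balance $0.00
Balance reaches $0.00 in payment period 4.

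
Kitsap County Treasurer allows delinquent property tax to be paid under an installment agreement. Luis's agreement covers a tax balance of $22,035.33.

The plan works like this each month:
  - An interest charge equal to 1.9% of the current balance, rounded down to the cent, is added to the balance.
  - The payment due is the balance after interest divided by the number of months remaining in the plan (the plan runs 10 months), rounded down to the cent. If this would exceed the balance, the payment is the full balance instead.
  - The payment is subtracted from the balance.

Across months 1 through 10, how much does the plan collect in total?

Month 1: $22,035.33 +$418.67 interest = $22,454.00; pay $2,245.40 → $20,208.60
Month 2: $20,208.60 +$383.96 interest = $20,592.56; pay $2,288.06 → $18,304.50
Month 3: $18,304.50 +$347.78 interest = $18,652.28; pay $2,331.53 → $16,320.75
Month 4: $16,320.75 +$310.09 interest = $16,630.84; pay $2,375.83 → $14,255.01
Month 5: $14,255.01 +$270.84 interest = $14,525.85; pay $2,420.97 → $12,104.88
Month 6: $12,104.88 +$229.99 interest = $12,334.87; pay $2,466.97 → $9,867.90
Month 7: $9,867.90 +$187.49 interest = $10,055.39; pay $2,513.84 → $7,541.55
Month 8: $7,541.55 +$143.28 interest = $7,684.83; pay $2,561.61 → $5,123.22
Month 9: $5,123.22 +$97.34 interest = $5,220.56; pay $2,610.28 → $2,610.28
Month 10: $2,610.28 +$49.59 interest = $2,659.87; pay $2,659.87 → $0.00
Total paid: $24,474.36

$24,474.36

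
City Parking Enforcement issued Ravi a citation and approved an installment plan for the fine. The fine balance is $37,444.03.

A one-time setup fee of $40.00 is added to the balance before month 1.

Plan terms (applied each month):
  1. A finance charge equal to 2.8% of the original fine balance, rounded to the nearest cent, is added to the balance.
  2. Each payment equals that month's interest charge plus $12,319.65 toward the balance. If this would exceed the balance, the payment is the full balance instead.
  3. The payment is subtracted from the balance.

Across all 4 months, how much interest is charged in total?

# | Opening | Interest | Payment | End bal
1 | $37,484.03 | $1,048.43 | $13,368.08 | $25,164.38
2 | $25,164.38 | $1,048.43 | $13,368.08 | $12,844.73
3 | $12,844.73 | $1,048.43 | $13,368.08 | $525.08
4 | $525.08 | $1,048.43 | $1,573.51 | $0.00
Total interest: $1,048.43 + $1,048.43 + $1,048.43 + $1,048.43 = $4,193.72

$4,193.72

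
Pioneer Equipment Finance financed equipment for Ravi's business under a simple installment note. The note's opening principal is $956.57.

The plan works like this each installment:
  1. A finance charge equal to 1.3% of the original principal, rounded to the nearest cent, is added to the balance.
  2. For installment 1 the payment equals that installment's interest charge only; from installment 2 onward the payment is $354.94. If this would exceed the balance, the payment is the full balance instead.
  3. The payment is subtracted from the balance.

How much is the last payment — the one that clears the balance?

$284.01

Installment 1: opening $956.57; interest $12.44 → $969.01; payment $12.44; balance $956.57
Installment 2: opening $956.57; interest $12.44 → $969.01; payment $354.94; balance $614.07
Installment 3: opening $614.07; interest $12.44 → $626.51; payment $354.94; balance $271.57
Installment 4: opening $271.57; interest $12.44 → $284.01; payment $284.01; balance $0.00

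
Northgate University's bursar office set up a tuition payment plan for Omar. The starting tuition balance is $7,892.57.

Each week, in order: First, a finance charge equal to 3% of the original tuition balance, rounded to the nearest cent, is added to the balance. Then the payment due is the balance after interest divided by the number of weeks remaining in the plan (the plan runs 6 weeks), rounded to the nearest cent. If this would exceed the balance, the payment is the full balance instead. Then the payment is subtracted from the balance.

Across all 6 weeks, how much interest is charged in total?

$1,420.68

Week 1: opening $7,892.57; interest $236.78 → $8,129.35; payment $1,354.89; balance $6,774.46
Week 2: opening $6,774.46; interest $236.78 → $7,011.24; payment $1,402.25; balance $5,608.99
Week 3: opening $5,608.99; interest $236.78 → $5,845.77; payment $1,461.44; balance $4,384.33
Week 4: opening $4,384.33; interest $236.78 → $4,621.11; payment $1,540.37; balance $3,080.74
Week 5: opening $3,080.74; interest $236.78 → $3,317.52; payment $1,658.76; balance $1,658.76
Week 6: opening $1,658.76; interest $236.78 → $1,895.54; payment $1,895.54; balance $0.00
Total interest: $236.78 + $236.78 + $236.78 + $236.78 + $236.78 + $236.78 = $1,420.68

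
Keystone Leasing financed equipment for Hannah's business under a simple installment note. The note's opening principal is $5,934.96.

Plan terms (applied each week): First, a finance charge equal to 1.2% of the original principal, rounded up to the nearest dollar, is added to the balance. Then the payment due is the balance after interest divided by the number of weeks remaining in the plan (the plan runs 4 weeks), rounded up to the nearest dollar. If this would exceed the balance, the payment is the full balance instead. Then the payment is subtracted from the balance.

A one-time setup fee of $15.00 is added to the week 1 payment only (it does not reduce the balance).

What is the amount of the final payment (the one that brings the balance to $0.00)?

Week 1: opening $5,934.96; interest $72.00 → $6,006.96; payment $1,502.00 (+ $15.00 fee); balance $4,504.96
Week 2: opening $4,504.96; interest $72.00 → $4,576.96; payment $1,526.00; balance $3,050.96
Week 3: opening $3,050.96; interest $72.00 → $3,122.96; payment $1,562.00; balance $1,560.96
Week 4: opening $1,560.96; interest $72.00 → $1,632.96; payment $1,632.96; balance $0.00

$1,632.96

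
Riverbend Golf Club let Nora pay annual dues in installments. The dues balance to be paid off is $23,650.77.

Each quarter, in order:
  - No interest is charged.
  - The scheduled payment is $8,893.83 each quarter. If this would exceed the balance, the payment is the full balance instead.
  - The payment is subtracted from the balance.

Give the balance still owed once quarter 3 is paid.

$0.00

Quarter 1: $23,650.77 − $8,893.83 → $14,756.94
Quarter 2: $14,756.94 − $8,893.83 → $5,863.11
Quarter 3: $5,863.11 − $5,863.11 → $0.00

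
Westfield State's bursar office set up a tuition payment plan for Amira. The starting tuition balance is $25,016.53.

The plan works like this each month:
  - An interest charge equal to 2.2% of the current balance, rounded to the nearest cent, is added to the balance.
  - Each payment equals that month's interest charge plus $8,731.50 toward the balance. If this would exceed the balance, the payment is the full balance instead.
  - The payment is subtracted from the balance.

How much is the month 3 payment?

Month 1: opening $25,016.53; interest $550.36 → $25,566.89; payment $9,281.86; balance $16,285.03
Month 2: opening $16,285.03; interest $358.27 → $16,643.30; payment $9,089.77; balance $7,553.53
Month 3: opening $7,553.53; interest $166.18 → $7,719.71; payment $7,719.71; balance $0.00

$7,719.71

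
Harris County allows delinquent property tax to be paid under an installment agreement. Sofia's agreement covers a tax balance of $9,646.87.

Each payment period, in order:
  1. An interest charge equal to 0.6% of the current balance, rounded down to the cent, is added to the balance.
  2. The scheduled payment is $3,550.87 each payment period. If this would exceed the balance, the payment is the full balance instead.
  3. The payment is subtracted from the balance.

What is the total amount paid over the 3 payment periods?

Payment period 1: $9,646.87 +$57.88 interest = $9,704.75; pay $3,550.87 → $6,153.88
Payment period 2: $6,153.88 +$36.92 interest = $6,190.80; pay $3,550.87 → $2,639.93
Payment period 3: $2,639.93 +$15.83 interest = $2,655.76; pay $2,655.76 → $0.00
Total paid: $9,757.50

$9,757.50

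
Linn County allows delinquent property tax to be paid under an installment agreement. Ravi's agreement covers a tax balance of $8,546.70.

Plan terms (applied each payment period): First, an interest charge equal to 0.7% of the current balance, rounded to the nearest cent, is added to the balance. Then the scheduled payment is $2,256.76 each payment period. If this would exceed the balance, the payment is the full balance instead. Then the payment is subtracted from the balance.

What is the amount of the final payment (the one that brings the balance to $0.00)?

# | Opening | Interest | Payment | End bal
1 | $8,546.70 | $59.83 | $2,256.76 | $6,349.77
2 | $6,349.77 | $44.45 | $2,256.76 | $4,137.46
3 | $4,137.46 | $28.96 | $2,256.76 | $1,909.66
4 | $1,909.66 | $13.37 | $1,923.03 | $0.00

$1,923.03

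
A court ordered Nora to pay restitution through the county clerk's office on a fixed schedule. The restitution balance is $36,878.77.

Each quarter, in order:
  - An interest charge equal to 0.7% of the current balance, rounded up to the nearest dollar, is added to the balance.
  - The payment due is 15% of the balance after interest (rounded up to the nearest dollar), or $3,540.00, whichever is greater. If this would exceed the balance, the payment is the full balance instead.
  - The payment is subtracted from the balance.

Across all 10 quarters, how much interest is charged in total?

$1,305.00

Quarter 1: $36,878.77 +$259.00 interest = $37,137.77; pay $5,571.00 → $31,566.77
Quarter 2: $31,566.77 +$221.00 interest = $31,787.77; pay $4,769.00 → $27,018.77
Quarter 3: $27,018.77 +$190.00 interest = $27,208.77; pay $4,082.00 → $23,126.77
Quarter 4: $23,126.77 +$162.00 interest = $23,288.77; pay $3,540.00 → $19,748.77
Quarter 5: $19,748.77 +$139.00 interest = $19,887.77; pay $3,540.00 → $16,347.77
Quarter 6: $16,347.77 +$115.00 interest = $16,462.77; pay $3,540.00 → $12,922.77
Quarter 7: $12,922.77 +$91.00 interest = $13,013.77; pay $3,540.00 → $9,473.77
Quarter 8: $9,473.77 +$67.00 interest = $9,540.77; pay $3,540.00 → $6,000.77
Quarter 9: $6,000.77 +$43.00 interest = $6,043.77; pay $3,540.00 → $2,503.77
Quarter 10: $2,503.77 +$18.00 interest = $2,521.77; pay $2,521.77 → $0.00
Total interest: $259.00 + $221.00 + $190.00 + $162.00 + $139.00 + $115.00 + $91.00 + $67.00 + $43.00 + $18.00 = $1,305.00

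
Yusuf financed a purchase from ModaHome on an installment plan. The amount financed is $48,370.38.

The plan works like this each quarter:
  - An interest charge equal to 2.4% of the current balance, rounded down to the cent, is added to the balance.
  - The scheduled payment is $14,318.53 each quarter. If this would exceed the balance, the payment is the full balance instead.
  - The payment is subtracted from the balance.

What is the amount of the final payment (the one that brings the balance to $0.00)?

$8,133.13

# | Opening | Interest | Payment | End bal
1 | $48,370.38 | $1,160.88 | $14,318.53 | $35,212.73
2 | $35,212.73 | $845.10 | $14,318.53 | $21,739.30
3 | $21,739.30 | $521.74 | $14,318.53 | $7,942.51
4 | $7,942.51 | $190.62 | $8,133.13 | $0.00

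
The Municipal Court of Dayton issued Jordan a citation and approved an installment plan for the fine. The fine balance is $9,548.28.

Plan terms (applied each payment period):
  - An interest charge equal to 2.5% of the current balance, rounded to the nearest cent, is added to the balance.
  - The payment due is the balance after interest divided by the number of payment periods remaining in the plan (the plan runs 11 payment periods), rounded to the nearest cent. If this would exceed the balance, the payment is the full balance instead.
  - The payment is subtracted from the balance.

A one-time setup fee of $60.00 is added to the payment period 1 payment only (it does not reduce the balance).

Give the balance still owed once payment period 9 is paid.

Payment period 1: opening $9,548.28; interest $238.71 → $9,786.99; payment $889.73 (+ $60.00 fee); balance $8,897.26
Payment period 2: opening $8,897.26; interest $222.43 → $9,119.69; payment $911.97; balance $8,207.72
Payment period 3: opening $8,207.72; interest $205.19 → $8,412.91; payment $934.77; balance $7,478.14
Payment period 4: opening $7,478.14; interest $186.95 → $7,665.09; payment $958.14; balance $6,706.95
Payment period 5: opening $6,706.95; interest $167.67 → $6,874.62; payment $982.09; balance $5,892.53
Payment period 6: opening $5,892.53; interest $147.31 → $6,039.84; payment $1,006.64; balance $5,033.20
Payment period 7: opening $5,033.20; interest $125.83 → $5,159.03; payment $1,031.81; balance $4,127.22
Payment period 8: opening $4,127.22; interest $103.18 → $4,230.40; payment $1,057.60; balance $3,172.80
Payment period 9: opening $3,172.80; interest $79.32 → $3,252.12; payment $1,084.04; balance $2,168.08

$2,168.08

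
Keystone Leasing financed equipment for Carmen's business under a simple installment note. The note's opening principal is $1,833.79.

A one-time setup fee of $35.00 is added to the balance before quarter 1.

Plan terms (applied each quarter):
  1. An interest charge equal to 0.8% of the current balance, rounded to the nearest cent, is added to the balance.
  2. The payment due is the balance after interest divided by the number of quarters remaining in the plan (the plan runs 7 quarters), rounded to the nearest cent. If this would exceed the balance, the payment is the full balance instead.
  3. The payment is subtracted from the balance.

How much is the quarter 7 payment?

$282.28

# | Opening | Interest | Payment | End bal
1 | $1,868.79 | $14.95 | $269.11 | $1,614.63
2 | $1,614.63 | $12.92 | $271.26 | $1,356.29
3 | $1,356.29 | $10.85 | $273.43 | $1,093.71
4 | $1,093.71 | $8.75 | $275.62 | $826.84
5 | $826.84 | $6.61 | $277.82 | $555.63
6 | $555.63 | $4.45 | $280.04 | $280.04
7 | $280.04 | $2.24 | $282.28 | $0.00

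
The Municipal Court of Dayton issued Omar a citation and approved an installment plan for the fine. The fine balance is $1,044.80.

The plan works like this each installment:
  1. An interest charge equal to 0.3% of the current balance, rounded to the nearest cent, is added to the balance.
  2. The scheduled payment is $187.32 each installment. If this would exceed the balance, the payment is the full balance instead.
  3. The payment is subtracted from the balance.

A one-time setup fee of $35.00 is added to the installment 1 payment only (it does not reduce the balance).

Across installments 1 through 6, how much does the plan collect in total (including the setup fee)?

$1,090.27

Installment 1: opening $1,044.80; interest $3.13 → $1,047.93; payment $187.32 (+ $35.00 fee); balance $860.61
Installment 2: opening $860.61; interest $2.58 → $863.19; payment $187.32; balance $675.87
Installment 3: opening $675.87; interest $2.03 → $677.90; payment $187.32; balance $490.58
Installment 4: opening $490.58; interest $1.47 → $492.05; payment $187.32; balance $304.73
Installment 5: opening $304.73; interest $0.91 → $305.64; payment $187.32; balance $118.32
Installment 6: opening $118.32; interest $0.35 → $118.67; payment $118.67; balance $0.00
Total paid: $1,090.27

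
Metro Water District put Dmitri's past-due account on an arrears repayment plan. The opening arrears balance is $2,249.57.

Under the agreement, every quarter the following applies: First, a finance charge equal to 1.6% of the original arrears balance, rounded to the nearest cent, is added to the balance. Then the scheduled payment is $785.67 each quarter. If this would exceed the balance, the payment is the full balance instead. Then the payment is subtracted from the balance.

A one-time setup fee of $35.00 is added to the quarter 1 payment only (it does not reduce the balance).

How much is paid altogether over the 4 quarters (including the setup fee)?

# | Opening | Interest | Payment | Fee | End bal
1 | $2,249.57 | $35.99 | $785.67 | $35.00 | $1,499.89
2 | $1,499.89 | $35.99 | $785.67 | — | $750.21
3 | $750.21 | $35.99 | $785.67 | — | $0.53
4 | $0.53 | $35.99 | $36.52 | — | $0.00
Total paid: $2,428.53

$2,428.53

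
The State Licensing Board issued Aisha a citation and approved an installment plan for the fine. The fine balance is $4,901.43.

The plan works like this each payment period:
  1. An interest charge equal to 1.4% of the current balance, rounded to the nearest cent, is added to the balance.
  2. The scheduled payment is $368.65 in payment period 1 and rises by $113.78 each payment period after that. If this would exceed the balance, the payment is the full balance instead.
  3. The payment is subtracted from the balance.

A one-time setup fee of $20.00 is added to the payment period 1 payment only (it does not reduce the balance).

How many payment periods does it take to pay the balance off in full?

8

Payment period 1: $4,901.43 +$68.62 interest = $4,970.05; pay $368.65 (+ $20.00 fee) → $4,601.40
Payment period 2: $4,601.40 +$64.42 interest = $4,665.82; pay $482.43 → $4,183.39
Payment period 3: $4,183.39 +$58.57 interest = $4,241.96; pay $596.21 → $3,645.75
Payment period 4: $3,645.75 +$51.04 interest = $3,696.79; pay $709.99 → $2,986.80
Payment period 5: $2,986.80 +$41.82 interest = $3,028.62; pay $823.77 → $2,204.85
Payment period 6: $2,204.85 +$30.87 interest = $2,235.72; pay $937.55 → $1,298.17
Payment period 7: $1,298.17 +$18.17 interest = $1,316.34; pay $1,051.33 → $265.01
Payment period 8: $265.01 +$3.71 interest = $268.72; pay $268.72 → $0.00
Balance reaches $0.00 in payment period 8.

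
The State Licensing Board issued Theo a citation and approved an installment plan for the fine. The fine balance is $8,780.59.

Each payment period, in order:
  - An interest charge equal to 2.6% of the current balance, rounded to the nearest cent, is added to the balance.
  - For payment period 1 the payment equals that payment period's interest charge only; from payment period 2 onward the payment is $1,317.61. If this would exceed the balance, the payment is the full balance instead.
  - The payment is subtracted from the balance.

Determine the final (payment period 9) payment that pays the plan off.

$548.06

Payment period 1: $8,780.59 +$228.30 interest = $9,008.89; pay $228.30 → $8,780.59
Payment period 2: $8,780.59 +$228.30 interest = $9,008.89; pay $1,317.61 → $7,691.28
Payment period 3: $7,691.28 +$199.97 interest = $7,891.25; pay $1,317.61 → $6,573.64
Payment period 4: $6,573.64 +$170.91 interest = $6,744.55; pay $1,317.61 → $5,426.94
Payment period 5: $5,426.94 +$141.10 interest = $5,568.04; pay $1,317.61 → $4,250.43
Payment period 6: $4,250.43 +$110.51 interest = $4,360.94; pay $1,317.61 → $3,043.33
Payment period 7: $3,043.33 +$79.13 interest = $3,122.46; pay $1,317.61 → $1,804.85
Payment period 8: $1,804.85 +$46.93 interest = $1,851.78; pay $1,317.61 → $534.17
Payment period 9: $534.17 +$13.89 interest = $548.06; pay $548.06 → $0.00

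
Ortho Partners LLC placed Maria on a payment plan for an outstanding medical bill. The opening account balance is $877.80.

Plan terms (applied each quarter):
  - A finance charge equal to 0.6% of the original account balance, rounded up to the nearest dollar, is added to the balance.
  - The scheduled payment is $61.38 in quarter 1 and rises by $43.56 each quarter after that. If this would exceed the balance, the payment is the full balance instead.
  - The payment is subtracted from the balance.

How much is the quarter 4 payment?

$192.06

# | Opening | Interest | Payment | End bal
1 | $877.80 | $6.00 | $61.38 | $822.42
2 | $822.42 | $6.00 | $104.94 | $723.48
3 | $723.48 | $6.00 | $148.50 | $580.98
4 | $580.98 | $6.00 | $192.06 | $394.92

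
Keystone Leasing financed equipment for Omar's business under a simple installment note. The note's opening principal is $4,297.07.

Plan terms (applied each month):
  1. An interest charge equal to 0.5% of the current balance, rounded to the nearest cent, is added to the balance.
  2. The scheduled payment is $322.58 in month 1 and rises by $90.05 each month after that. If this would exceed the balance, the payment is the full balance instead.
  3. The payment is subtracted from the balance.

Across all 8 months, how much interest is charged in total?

$103.94

Month 1: opening $4,297.07; interest $21.49 → $4,318.56; payment $322.58; balance $3,995.98
Month 2: opening $3,995.98; interest $19.98 → $4,015.96; payment $412.63; balance $3,603.33
Month 3: opening $3,603.33; interest $18.02 → $3,621.35; payment $502.68; balance $3,118.67
Month 4: opening $3,118.67; interest $15.59 → $3,134.26; payment $592.73; balance $2,541.53
Month 5: opening $2,541.53; interest $12.71 → $2,554.24; payment $682.78; balance $1,871.46
Month 6: opening $1,871.46; interest $9.36 → $1,880.82; payment $772.83; balance $1,107.99
Month 7: opening $1,107.99; interest $5.54 → $1,113.53; payment $862.88; balance $250.65
Month 8: opening $250.65; interest $1.25 → $251.90; payment $251.90; balance $0.00
Total interest: $21.49 + $19.98 + $18.02 + $15.59 + $12.71 + $9.36 + $5.54 + $1.25 = $103.94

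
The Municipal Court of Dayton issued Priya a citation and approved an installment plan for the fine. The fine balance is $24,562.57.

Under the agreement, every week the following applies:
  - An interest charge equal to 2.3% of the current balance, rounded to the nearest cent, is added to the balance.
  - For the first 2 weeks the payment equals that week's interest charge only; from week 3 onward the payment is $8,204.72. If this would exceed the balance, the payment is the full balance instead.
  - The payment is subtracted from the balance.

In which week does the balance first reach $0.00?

# | Opening | Interest | Payment | End bal
1 | $24,562.57 | $564.94 | $564.94 | $24,562.57
2 | $24,562.57 | $564.94 | $564.94 | $24,562.57
3 | $24,562.57 | $564.94 | $8,204.72 | $16,922.79
4 | $16,922.79 | $389.22 | $8,204.72 | $9,107.29
5 | $9,107.29 | $209.47 | $8,204.72 | $1,112.04
6 | $1,112.04 | $25.58 | $1,137.62 | $0.00
Balance reaches $0.00 in week 6.

6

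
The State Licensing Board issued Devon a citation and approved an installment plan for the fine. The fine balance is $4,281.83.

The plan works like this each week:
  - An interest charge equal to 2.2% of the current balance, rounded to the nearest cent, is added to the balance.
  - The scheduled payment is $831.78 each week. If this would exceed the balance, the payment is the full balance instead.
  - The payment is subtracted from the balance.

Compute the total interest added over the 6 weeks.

# | Opening | Interest | Payment | End bal
1 | $4,281.83 | $94.20 | $831.78 | $3,544.25
2 | $3,544.25 | $77.97 | $831.78 | $2,790.44
3 | $2,790.44 | $61.39 | $831.78 | $2,020.05
4 | $2,020.05 | $44.44 | $831.78 | $1,232.71
5 | $1,232.71 | $27.12 | $831.78 | $428.05
6 | $428.05 | $9.42 | $437.47 | $0.00
Total interest: $94.20 + $77.97 + $61.39 + $44.44 + $27.12 + $9.42 = $314.54

$314.54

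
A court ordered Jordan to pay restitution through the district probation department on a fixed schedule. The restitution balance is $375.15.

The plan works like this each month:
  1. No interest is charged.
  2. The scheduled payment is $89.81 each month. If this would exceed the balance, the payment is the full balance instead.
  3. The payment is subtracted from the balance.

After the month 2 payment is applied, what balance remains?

Month 1: $375.15 − $89.81 → $285.34
Month 2: $285.34 − $89.81 → $195.53

$195.53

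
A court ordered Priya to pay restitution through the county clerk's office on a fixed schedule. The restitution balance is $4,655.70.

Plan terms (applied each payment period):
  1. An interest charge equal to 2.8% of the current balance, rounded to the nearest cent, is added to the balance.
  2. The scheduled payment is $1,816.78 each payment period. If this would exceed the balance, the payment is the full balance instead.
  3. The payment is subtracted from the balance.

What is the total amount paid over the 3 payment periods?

Payment period 1: opening $4,655.70; interest $130.36 → $4,786.06; payment $1,816.78; balance $2,969.28
Payment period 2: opening $2,969.28; interest $83.14 → $3,052.42; payment $1,816.78; balance $1,235.64
Payment period 3: opening $1,235.64; interest $34.60 → $1,270.24; payment $1,270.24; balance $0.00
Total paid: $4,903.80

$4,903.80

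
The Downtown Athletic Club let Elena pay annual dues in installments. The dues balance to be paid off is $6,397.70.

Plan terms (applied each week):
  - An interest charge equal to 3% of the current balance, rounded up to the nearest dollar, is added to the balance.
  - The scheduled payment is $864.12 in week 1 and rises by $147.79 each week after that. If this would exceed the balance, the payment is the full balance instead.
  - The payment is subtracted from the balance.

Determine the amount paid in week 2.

Week 1: $6,397.70 +$192.00 interest = $6,589.70; pay $864.12 → $5,725.58
Week 2: $5,725.58 +$172.00 interest = $5,897.58; pay $1,011.91 → $4,885.67

$1,011.91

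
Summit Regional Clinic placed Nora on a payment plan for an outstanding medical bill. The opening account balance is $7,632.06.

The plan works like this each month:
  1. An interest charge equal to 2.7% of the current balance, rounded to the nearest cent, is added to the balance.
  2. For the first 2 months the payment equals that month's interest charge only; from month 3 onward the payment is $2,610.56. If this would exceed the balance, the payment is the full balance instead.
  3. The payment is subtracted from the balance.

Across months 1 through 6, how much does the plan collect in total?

$8,471.88

Month 1: $7,632.06 +$206.07 interest = $7,838.13; pay $206.07 → $7,632.06
Month 2: $7,632.06 +$206.07 interest = $7,838.13; pay $206.07 → $7,632.06
Month 3: $7,632.06 +$206.07 interest = $7,838.13; pay $2,610.56 → $5,227.57
Month 4: $5,227.57 +$141.14 interest = $5,368.71; pay $2,610.56 → $2,758.15
Month 5: $2,758.15 +$74.47 interest = $2,832.62; pay $2,610.56 → $222.06
Month 6: $222.06 +$6.00 interest = $228.06; pay $228.06 → $0.00
Total paid: $8,471.88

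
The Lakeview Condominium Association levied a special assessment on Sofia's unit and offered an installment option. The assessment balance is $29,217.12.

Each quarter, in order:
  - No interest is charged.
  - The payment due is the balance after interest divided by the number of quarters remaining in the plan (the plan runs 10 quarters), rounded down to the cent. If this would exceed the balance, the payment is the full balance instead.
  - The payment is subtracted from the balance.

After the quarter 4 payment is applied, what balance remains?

$17,530.28

Quarter 1: $29,217.12 − $2,921.71 → $26,295.41
Quarter 2: $26,295.41 − $2,921.71 → $23,373.70
Quarter 3: $23,373.70 − $2,921.71 → $20,451.99
Quarter 4: $20,451.99 − $2,921.71 → $17,530.28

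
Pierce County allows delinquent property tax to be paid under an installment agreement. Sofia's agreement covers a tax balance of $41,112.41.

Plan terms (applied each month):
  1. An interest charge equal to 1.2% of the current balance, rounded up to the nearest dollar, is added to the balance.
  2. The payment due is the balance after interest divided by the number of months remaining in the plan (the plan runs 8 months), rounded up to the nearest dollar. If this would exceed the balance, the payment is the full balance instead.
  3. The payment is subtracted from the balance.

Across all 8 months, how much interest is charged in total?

Month 1: $41,112.41 +$494.00 interest = $41,606.41; pay $5,201.00 → $36,405.41
Month 2: $36,405.41 +$437.00 interest = $36,842.41; pay $5,264.00 → $31,578.41
Month 3: $31,578.41 +$379.00 interest = $31,957.41; pay $5,327.00 → $26,630.41
Month 4: $26,630.41 +$320.00 interest = $26,950.41; pay $5,391.00 → $21,559.41
Month 5: $21,559.41 +$259.00 interest = $21,818.41; pay $5,455.00 → $16,363.41
Month 6: $16,363.41 +$197.00 interest = $16,560.41; pay $5,521.00 → $11,039.41
Month 7: $11,039.41 +$133.00 interest = $11,172.41; pay $5,587.00 → $5,585.41
Month 8: $5,585.41 +$68.00 interest = $5,653.41; pay $5,653.41 → $0.00
Total interest: $494.00 + $437.00 + $379.00 + $320.00 + $259.00 + $197.00 + $133.00 + $68.00 = $2,287.00

$2,287.00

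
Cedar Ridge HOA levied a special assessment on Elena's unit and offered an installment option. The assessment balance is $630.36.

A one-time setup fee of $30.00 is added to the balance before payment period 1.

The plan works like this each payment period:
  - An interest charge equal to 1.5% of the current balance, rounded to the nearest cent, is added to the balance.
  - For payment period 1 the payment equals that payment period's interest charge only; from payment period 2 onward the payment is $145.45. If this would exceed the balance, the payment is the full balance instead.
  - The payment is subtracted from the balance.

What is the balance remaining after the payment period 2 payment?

# | Opening | Interest | Payment | End bal
1 | $660.36 | $9.91 | $9.91 | $660.36
2 | $660.36 | $9.91 | $145.45 | $524.82

$524.82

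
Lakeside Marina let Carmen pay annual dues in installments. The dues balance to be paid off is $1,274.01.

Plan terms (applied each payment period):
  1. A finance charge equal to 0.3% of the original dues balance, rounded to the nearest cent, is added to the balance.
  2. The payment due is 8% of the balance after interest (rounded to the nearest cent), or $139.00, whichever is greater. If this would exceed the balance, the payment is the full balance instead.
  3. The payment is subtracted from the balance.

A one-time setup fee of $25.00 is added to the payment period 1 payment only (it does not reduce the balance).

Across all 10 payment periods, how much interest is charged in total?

Payment period 1: opening $1,274.01; interest $3.82 → $1,277.83; payment $139.00 (+ $25.00 fee); balance $1,138.83
Payment period 2: opening $1,138.83; interest $3.82 → $1,142.65; payment $139.00; balance $1,003.65
Payment period 3: opening $1,003.65; interest $3.82 → $1,007.47; payment $139.00; balance $868.47
Payment period 4: opening $868.47; interest $3.82 → $872.29; payment $139.00; balance $733.29
Payment period 5: opening $733.29; interest $3.82 → $737.11; payment $139.00; balance $598.11
Payment period 6: opening $598.11; interest $3.82 → $601.93; payment $139.00; balance $462.93
Payment period 7: opening $462.93; interest $3.82 → $466.75; payment $139.00; balance $327.75
Payment period 8: opening $327.75; interest $3.82 → $331.57; payment $139.00; balance $192.57
Payment period 9: opening $192.57; interest $3.82 → $196.39; payment $139.00; balance $57.39
Payment period 10: opening $57.39; interest $3.82 → $61.21; payment $61.21; balance $0.00
Total interest: $3.82 + $3.82 + $3.82 + $3.82 + $3.82 + $3.82 + $3.82 + $3.82 + $3.82 + $3.82 = $38.20

$38.20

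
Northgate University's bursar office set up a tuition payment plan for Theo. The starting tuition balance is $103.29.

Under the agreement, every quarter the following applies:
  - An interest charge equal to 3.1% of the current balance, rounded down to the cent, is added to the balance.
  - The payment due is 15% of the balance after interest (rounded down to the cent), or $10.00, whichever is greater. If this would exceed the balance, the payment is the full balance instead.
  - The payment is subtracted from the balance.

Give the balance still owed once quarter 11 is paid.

Quarter 1: $103.29 +$3.20 interest = $106.49; pay $15.97 → $90.52
Quarter 2: $90.52 +$2.80 interest = $93.32; pay $13.99 → $79.33
Quarter 3: $79.33 +$2.45 interest = $81.78; pay $12.26 → $69.52
Quarter 4: $69.52 +$2.15 interest = $71.67; pay $10.75 → $60.92
Quarter 5: $60.92 +$1.88 interest = $62.80; pay $10.00 → $52.80
Quarter 6: $52.80 +$1.63 interest = $54.43; pay $10.00 → $44.43
Quarter 7: $44.43 +$1.37 interest = $45.80; pay $10.00 → $35.80
Quarter 8: $35.80 +$1.10 interest = $36.90; pay $10.00 → $26.90
Quarter 9: $26.90 +$0.83 interest = $27.73; pay $10.00 → $17.73
Quarter 10: $17.73 +$0.54 interest = $18.27; pay $10.00 → $8.27
Quarter 11: $8.27 +$0.25 interest = $8.52; pay $8.52 → $0.00

$0.00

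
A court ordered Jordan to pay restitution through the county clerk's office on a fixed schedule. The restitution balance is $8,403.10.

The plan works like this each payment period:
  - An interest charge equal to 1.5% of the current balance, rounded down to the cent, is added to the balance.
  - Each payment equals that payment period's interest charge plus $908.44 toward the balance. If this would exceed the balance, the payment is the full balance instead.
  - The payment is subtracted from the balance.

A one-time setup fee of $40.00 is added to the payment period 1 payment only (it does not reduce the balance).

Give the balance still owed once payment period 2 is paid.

$6,586.22

Payment period 1: opening $8,403.10; interest $126.04 → $8,529.14; payment $1,034.48 (+ $40.00 fee); balance $7,494.66
Payment period 2: opening $7,494.66; interest $112.41 → $7,607.07; payment $1,020.85; balance $6,586.22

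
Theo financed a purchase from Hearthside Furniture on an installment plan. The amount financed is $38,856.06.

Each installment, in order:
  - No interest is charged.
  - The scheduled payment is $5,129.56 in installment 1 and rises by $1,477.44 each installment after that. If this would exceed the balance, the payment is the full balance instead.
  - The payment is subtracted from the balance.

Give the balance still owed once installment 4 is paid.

$9,473.18

Installment 1: $38,856.06 − $5,129.56 → $33,726.50
Installment 2: $33,726.50 − $6,607.00 → $27,119.50
Installment 3: $27,119.50 − $8,084.44 → $19,035.06
Installment 4: $19,035.06 − $9,561.88 → $9,473.18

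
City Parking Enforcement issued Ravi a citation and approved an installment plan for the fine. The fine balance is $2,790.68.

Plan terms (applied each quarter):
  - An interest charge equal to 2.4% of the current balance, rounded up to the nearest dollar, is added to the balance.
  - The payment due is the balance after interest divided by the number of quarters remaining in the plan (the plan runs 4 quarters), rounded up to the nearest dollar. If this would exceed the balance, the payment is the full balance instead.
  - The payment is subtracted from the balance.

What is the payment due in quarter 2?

$732.00

Quarter 1: opening $2,790.68; interest $67.00 → $2,857.68; payment $715.00; balance $2,142.68
Quarter 2: opening $2,142.68; interest $52.00 → $2,194.68; payment $732.00; balance $1,462.68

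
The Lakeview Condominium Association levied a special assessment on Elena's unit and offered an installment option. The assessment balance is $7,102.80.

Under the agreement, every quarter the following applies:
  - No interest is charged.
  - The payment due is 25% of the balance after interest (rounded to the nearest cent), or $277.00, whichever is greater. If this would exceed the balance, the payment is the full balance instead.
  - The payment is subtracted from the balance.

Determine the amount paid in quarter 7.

$316.04

Quarter 1: $7,102.80 − $1,775.70 → $5,327.10
Quarter 2: $5,327.10 − $1,331.78 → $3,995.32
Quarter 3: $3,995.32 − $998.83 → $2,996.49
Quarter 4: $2,996.49 − $749.12 → $2,247.37
Quarter 5: $2,247.37 − $561.84 → $1,685.53
Quarter 6: $1,685.53 − $421.38 → $1,264.15
Quarter 7: $1,264.15 − $316.04 → $948.11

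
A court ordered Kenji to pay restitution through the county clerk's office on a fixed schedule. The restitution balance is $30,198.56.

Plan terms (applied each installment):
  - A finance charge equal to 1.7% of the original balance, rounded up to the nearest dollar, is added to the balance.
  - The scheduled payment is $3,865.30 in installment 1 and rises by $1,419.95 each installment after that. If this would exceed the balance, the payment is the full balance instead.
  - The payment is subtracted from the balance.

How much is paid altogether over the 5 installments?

Installment 1: opening $30,198.56; interest $514.00 → $30,712.56; payment $3,865.30; balance $26,847.26
Installment 2: opening $26,847.26; interest $514.00 → $27,361.26; payment $5,285.25; balance $22,076.01
Installment 3: opening $22,076.01; interest $514.00 → $22,590.01; payment $6,705.20; balance $15,884.81
Installment 4: opening $15,884.81; interest $514.00 → $16,398.81; payment $8,125.15; balance $8,273.66
Installment 5: opening $8,273.66; interest $514.00 → $8,787.66; payment $8,787.66; balance $0.00
Total paid: $32,768.56

$32,768.56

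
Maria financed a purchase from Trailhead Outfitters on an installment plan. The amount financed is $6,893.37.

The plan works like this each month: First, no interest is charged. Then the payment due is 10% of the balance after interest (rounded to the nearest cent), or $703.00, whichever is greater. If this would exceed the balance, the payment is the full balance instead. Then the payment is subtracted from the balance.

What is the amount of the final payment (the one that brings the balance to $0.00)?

$566.37

Month 1: $6,893.37 − $703.00 → $6,190.37
Month 2: $6,190.37 − $703.00 → $5,487.37
Month 3: $5,487.37 − $703.00 → $4,784.37
Month 4: $4,784.37 − $703.00 → $4,081.37
Month 5: $4,081.37 − $703.00 → $3,378.37
Month 6: $3,378.37 − $703.00 → $2,675.37
Month 7: $2,675.37 − $703.00 → $1,972.37
Month 8: $1,972.37 − $703.00 → $1,269.37
Month 9: $1,269.37 − $703.00 → $566.37
Month 10: $566.37 − $566.37 → $0.00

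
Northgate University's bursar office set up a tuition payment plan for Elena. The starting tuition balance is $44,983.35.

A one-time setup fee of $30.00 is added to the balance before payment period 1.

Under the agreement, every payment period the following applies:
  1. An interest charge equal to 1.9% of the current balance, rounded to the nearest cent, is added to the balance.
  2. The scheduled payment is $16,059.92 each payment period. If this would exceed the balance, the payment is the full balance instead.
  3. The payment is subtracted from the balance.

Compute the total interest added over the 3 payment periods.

$1,693.60

Payment period 1: opening $45,013.35; interest $855.25 → $45,868.60; payment $16,059.92; balance $29,808.68
Payment period 2: opening $29,808.68; interest $566.36 → $30,375.04; payment $16,059.92; balance $14,315.12
Payment period 3: opening $14,315.12; interest $271.99 → $14,587.11; payment $14,587.11; balance $0.00
Total interest: $855.25 + $566.36 + $271.99 = $1,693.60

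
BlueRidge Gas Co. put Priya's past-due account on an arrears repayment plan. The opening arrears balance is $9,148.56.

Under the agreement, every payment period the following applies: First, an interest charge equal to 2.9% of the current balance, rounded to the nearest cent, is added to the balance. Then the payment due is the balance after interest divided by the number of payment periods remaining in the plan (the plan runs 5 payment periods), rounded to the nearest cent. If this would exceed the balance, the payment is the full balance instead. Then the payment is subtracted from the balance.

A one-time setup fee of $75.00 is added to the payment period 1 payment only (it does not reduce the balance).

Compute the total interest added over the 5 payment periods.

$827.38

Payment period 1: $9,148.56 +$265.31 interest = $9,413.87; pay $1,882.77 (+ $75.00 fee) → $7,531.10
Payment period 2: $7,531.10 +$218.40 interest = $7,749.50; pay $1,937.38 → $5,812.12
Payment period 3: $5,812.12 +$168.55 interest = $5,980.67; pay $1,993.56 → $3,987.11
Payment period 4: $3,987.11 +$115.63 interest = $4,102.74; pay $2,051.37 → $2,051.37
Payment period 5: $2,051.37 +$59.49 interest = $2,110.86; pay $2,110.86 → $0.00
Total interest: $265.31 + $218.40 + $168.55 + $115.63 + $59.49 = $827.38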